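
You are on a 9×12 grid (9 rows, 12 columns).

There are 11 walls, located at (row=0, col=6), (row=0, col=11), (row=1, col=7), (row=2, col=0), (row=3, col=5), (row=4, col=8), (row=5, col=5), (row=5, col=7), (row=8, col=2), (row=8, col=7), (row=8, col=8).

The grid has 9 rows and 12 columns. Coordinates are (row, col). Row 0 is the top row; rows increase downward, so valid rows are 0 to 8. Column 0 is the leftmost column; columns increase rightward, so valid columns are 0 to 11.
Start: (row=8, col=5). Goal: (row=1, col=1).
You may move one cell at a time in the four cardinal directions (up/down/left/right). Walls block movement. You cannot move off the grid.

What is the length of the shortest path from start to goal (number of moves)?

Answer: Shortest path length: 11

Derivation:
BFS from (row=8, col=5) until reaching (row=1, col=1):
  Distance 0: (row=8, col=5)
  Distance 1: (row=7, col=5), (row=8, col=4), (row=8, col=6)
  Distance 2: (row=6, col=5), (row=7, col=4), (row=7, col=6), (row=8, col=3)
  Distance 3: (row=6, col=4), (row=6, col=6), (row=7, col=3), (row=7, col=7)
  Distance 4: (row=5, col=4), (row=5, col=6), (row=6, col=3), (row=6, col=7), (row=7, col=2), (row=7, col=8)
  Distance 5: (row=4, col=4), (row=4, col=6), (row=5, col=3), (row=6, col=2), (row=6, col=8), (row=7, col=1), (row=7, col=9)
  Distance 6: (row=3, col=4), (row=3, col=6), (row=4, col=3), (row=4, col=5), (row=4, col=7), (row=5, col=2), (row=5, col=8), (row=6, col=1), (row=6, col=9), (row=7, col=0), (row=7, col=10), (row=8, col=1), (row=8, col=9)
  Distance 7: (row=2, col=4), (row=2, col=6), (row=3, col=3), (row=3, col=7), (row=4, col=2), (row=5, col=1), (row=5, col=9), (row=6, col=0), (row=6, col=10), (row=7, col=11), (row=8, col=0), (row=8, col=10)
  Distance 8: (row=1, col=4), (row=1, col=6), (row=2, col=3), (row=2, col=5), (row=2, col=7), (row=3, col=2), (row=3, col=8), (row=4, col=1), (row=4, col=9), (row=5, col=0), (row=5, col=10), (row=6, col=11), (row=8, col=11)
  Distance 9: (row=0, col=4), (row=1, col=3), (row=1, col=5), (row=2, col=2), (row=2, col=8), (row=3, col=1), (row=3, col=9), (row=4, col=0), (row=4, col=10), (row=5, col=11)
  Distance 10: (row=0, col=3), (row=0, col=5), (row=1, col=2), (row=1, col=8), (row=2, col=1), (row=2, col=9), (row=3, col=0), (row=3, col=10), (row=4, col=11)
  Distance 11: (row=0, col=2), (row=0, col=8), (row=1, col=1), (row=1, col=9), (row=2, col=10), (row=3, col=11)  <- goal reached here
One shortest path (11 moves): (row=8, col=5) -> (row=8, col=4) -> (row=8, col=3) -> (row=7, col=3) -> (row=7, col=2) -> (row=7, col=1) -> (row=6, col=1) -> (row=5, col=1) -> (row=4, col=1) -> (row=3, col=1) -> (row=2, col=1) -> (row=1, col=1)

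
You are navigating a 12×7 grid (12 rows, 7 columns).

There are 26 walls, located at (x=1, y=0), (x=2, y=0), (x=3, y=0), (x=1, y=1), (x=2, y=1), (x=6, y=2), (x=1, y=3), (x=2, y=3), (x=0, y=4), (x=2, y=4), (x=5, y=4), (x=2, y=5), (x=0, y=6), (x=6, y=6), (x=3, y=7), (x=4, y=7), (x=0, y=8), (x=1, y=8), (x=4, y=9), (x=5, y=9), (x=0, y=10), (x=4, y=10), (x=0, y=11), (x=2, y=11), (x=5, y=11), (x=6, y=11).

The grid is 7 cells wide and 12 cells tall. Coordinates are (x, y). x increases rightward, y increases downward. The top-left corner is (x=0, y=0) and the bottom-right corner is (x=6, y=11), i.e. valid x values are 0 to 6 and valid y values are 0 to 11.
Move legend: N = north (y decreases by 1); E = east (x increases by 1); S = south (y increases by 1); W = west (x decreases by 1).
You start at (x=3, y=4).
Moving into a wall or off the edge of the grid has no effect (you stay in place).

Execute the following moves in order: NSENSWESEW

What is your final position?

Start: (x=3, y=4)
  N (north): (x=3, y=4) -> (x=3, y=3)
  S (south): (x=3, y=3) -> (x=3, y=4)
  E (east): (x=3, y=4) -> (x=4, y=4)
  N (north): (x=4, y=4) -> (x=4, y=3)
  S (south): (x=4, y=3) -> (x=4, y=4)
  W (west): (x=4, y=4) -> (x=3, y=4)
  E (east): (x=3, y=4) -> (x=4, y=4)
  S (south): (x=4, y=4) -> (x=4, y=5)
  E (east): (x=4, y=5) -> (x=5, y=5)
  W (west): (x=5, y=5) -> (x=4, y=5)
Final: (x=4, y=5)

Answer: Final position: (x=4, y=5)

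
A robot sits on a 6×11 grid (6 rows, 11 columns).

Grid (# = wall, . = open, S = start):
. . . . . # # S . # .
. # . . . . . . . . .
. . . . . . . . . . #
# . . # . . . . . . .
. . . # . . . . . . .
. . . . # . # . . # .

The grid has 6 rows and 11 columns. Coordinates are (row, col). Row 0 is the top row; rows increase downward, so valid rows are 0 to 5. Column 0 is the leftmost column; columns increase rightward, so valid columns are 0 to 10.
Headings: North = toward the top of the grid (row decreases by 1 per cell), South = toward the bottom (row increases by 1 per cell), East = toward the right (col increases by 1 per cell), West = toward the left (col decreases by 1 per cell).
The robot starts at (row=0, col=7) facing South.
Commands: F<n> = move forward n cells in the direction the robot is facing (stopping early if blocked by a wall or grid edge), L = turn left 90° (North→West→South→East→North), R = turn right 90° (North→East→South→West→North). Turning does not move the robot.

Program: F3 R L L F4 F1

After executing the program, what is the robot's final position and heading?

Start: (row=0, col=7), facing South
  F3: move forward 3, now at (row=3, col=7)
  R: turn right, now facing West
  L: turn left, now facing South
  L: turn left, now facing East
  F4: move forward 3/4 (blocked), now at (row=3, col=10)
  F1: move forward 0/1 (blocked), now at (row=3, col=10)
Final: (row=3, col=10), facing East

Answer: Final position: (row=3, col=10), facing East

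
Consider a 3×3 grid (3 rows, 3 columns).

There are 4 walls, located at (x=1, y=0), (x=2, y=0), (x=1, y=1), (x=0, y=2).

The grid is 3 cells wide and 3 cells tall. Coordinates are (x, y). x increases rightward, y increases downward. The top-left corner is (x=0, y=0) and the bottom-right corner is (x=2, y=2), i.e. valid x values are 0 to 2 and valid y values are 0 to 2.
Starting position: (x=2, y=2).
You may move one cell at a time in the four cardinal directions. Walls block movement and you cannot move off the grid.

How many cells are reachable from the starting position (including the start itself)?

BFS flood-fill from (x=2, y=2):
  Distance 0: (x=2, y=2)
  Distance 1: (x=2, y=1), (x=1, y=2)
Total reachable: 3 (grid has 5 open cells total)

Answer: Reachable cells: 3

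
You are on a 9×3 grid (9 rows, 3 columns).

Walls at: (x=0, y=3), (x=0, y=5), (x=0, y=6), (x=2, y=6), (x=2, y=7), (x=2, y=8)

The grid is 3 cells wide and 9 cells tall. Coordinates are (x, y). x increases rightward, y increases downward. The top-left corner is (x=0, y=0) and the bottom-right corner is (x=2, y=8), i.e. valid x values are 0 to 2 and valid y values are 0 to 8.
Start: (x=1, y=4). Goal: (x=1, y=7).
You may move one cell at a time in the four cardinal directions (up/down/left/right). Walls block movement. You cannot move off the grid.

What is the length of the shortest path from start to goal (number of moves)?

BFS from (x=1, y=4) until reaching (x=1, y=7):
  Distance 0: (x=1, y=4)
  Distance 1: (x=1, y=3), (x=0, y=4), (x=2, y=4), (x=1, y=5)
  Distance 2: (x=1, y=2), (x=2, y=3), (x=2, y=5), (x=1, y=6)
  Distance 3: (x=1, y=1), (x=0, y=2), (x=2, y=2), (x=1, y=7)  <- goal reached here
One shortest path (3 moves): (x=1, y=4) -> (x=1, y=5) -> (x=1, y=6) -> (x=1, y=7)

Answer: Shortest path length: 3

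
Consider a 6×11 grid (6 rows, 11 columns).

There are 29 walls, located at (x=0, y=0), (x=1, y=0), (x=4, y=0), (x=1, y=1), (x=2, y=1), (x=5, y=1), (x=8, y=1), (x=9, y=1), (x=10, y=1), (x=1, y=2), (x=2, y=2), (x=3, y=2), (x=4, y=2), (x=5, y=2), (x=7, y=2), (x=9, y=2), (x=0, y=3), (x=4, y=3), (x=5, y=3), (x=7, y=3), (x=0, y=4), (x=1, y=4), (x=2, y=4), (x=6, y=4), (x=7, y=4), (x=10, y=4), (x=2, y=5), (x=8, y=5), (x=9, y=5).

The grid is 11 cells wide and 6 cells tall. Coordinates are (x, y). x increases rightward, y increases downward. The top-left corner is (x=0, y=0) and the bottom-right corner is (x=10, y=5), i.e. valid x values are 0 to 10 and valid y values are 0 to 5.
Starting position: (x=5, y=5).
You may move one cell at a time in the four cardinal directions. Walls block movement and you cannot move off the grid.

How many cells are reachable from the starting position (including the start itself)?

Answer: Reachable cells: 11

Derivation:
BFS flood-fill from (x=5, y=5):
  Distance 0: (x=5, y=5)
  Distance 1: (x=5, y=4), (x=4, y=5), (x=6, y=5)
  Distance 2: (x=4, y=4), (x=3, y=5), (x=7, y=5)
  Distance 3: (x=3, y=4)
  Distance 4: (x=3, y=3)
  Distance 5: (x=2, y=3)
  Distance 6: (x=1, y=3)
Total reachable: 11 (grid has 37 open cells total)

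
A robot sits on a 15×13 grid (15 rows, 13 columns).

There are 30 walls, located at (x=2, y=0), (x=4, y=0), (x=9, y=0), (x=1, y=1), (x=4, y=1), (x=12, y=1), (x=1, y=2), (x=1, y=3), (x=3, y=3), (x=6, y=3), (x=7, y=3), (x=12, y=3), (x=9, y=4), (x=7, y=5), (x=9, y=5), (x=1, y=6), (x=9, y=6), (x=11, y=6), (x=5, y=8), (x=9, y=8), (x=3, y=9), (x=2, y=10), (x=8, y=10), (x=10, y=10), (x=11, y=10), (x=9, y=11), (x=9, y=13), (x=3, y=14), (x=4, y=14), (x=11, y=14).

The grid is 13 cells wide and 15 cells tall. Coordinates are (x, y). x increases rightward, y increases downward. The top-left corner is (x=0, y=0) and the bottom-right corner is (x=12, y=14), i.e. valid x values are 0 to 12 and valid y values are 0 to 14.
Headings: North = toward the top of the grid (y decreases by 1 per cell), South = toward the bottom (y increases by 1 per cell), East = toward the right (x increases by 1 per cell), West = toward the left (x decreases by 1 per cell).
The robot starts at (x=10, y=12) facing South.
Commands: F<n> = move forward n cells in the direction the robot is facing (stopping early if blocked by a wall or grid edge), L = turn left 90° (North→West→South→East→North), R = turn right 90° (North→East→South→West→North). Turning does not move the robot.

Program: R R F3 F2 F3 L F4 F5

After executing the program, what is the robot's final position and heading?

Start: (x=10, y=12), facing South
  R: turn right, now facing West
  R: turn right, now facing North
  F3: move forward 1/3 (blocked), now at (x=10, y=11)
  F2: move forward 0/2 (blocked), now at (x=10, y=11)
  F3: move forward 0/3 (blocked), now at (x=10, y=11)
  L: turn left, now facing West
  F4: move forward 0/4 (blocked), now at (x=10, y=11)
  F5: move forward 0/5 (blocked), now at (x=10, y=11)
Final: (x=10, y=11), facing West

Answer: Final position: (x=10, y=11), facing West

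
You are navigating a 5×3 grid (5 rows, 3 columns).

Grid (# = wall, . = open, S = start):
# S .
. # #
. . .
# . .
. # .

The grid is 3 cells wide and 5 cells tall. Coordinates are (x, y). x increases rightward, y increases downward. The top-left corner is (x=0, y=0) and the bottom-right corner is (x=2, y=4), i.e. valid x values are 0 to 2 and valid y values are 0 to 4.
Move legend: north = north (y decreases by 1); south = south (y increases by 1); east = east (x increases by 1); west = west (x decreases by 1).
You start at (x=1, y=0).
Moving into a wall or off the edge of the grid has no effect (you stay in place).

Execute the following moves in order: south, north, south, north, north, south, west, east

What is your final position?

Start: (x=1, y=0)
  south (south): blocked, stay at (x=1, y=0)
  north (north): blocked, stay at (x=1, y=0)
  south (south): blocked, stay at (x=1, y=0)
  north (north): blocked, stay at (x=1, y=0)
  north (north): blocked, stay at (x=1, y=0)
  south (south): blocked, stay at (x=1, y=0)
  west (west): blocked, stay at (x=1, y=0)
  east (east): (x=1, y=0) -> (x=2, y=0)
Final: (x=2, y=0)

Answer: Final position: (x=2, y=0)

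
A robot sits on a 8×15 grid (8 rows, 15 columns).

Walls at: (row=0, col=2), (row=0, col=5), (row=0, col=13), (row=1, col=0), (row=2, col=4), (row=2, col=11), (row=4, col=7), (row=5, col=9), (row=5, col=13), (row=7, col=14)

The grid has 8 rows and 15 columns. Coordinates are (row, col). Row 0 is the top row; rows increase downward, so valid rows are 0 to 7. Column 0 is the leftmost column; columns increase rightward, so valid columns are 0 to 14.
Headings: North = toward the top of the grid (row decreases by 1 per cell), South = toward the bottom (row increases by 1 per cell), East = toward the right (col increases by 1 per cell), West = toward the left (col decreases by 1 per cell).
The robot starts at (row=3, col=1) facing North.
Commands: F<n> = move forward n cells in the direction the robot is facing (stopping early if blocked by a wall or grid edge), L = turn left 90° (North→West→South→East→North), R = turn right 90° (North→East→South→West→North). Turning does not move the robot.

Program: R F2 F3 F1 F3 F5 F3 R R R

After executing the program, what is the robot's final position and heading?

Start: (row=3, col=1), facing North
  R: turn right, now facing East
  F2: move forward 2, now at (row=3, col=3)
  F3: move forward 3, now at (row=3, col=6)
  F1: move forward 1, now at (row=3, col=7)
  F3: move forward 3, now at (row=3, col=10)
  F5: move forward 4/5 (blocked), now at (row=3, col=14)
  F3: move forward 0/3 (blocked), now at (row=3, col=14)
  R: turn right, now facing South
  R: turn right, now facing West
  R: turn right, now facing North
Final: (row=3, col=14), facing North

Answer: Final position: (row=3, col=14), facing North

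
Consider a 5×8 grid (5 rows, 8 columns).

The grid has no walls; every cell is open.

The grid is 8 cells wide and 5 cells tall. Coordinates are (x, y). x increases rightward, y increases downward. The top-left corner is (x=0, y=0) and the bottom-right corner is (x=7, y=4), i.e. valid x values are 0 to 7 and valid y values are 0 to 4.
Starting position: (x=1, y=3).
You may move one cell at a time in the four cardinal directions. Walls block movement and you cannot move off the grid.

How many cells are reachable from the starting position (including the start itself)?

Answer: Reachable cells: 40

Derivation:
BFS flood-fill from (x=1, y=3):
  Distance 0: (x=1, y=3)
  Distance 1: (x=1, y=2), (x=0, y=3), (x=2, y=3), (x=1, y=4)
  Distance 2: (x=1, y=1), (x=0, y=2), (x=2, y=2), (x=3, y=3), (x=0, y=4), (x=2, y=4)
  Distance 3: (x=1, y=0), (x=0, y=1), (x=2, y=1), (x=3, y=2), (x=4, y=3), (x=3, y=4)
  Distance 4: (x=0, y=0), (x=2, y=0), (x=3, y=1), (x=4, y=2), (x=5, y=3), (x=4, y=4)
  Distance 5: (x=3, y=0), (x=4, y=1), (x=5, y=2), (x=6, y=3), (x=5, y=4)
  Distance 6: (x=4, y=0), (x=5, y=1), (x=6, y=2), (x=7, y=3), (x=6, y=4)
  Distance 7: (x=5, y=0), (x=6, y=1), (x=7, y=2), (x=7, y=4)
  Distance 8: (x=6, y=0), (x=7, y=1)
  Distance 9: (x=7, y=0)
Total reachable: 40 (grid has 40 open cells total)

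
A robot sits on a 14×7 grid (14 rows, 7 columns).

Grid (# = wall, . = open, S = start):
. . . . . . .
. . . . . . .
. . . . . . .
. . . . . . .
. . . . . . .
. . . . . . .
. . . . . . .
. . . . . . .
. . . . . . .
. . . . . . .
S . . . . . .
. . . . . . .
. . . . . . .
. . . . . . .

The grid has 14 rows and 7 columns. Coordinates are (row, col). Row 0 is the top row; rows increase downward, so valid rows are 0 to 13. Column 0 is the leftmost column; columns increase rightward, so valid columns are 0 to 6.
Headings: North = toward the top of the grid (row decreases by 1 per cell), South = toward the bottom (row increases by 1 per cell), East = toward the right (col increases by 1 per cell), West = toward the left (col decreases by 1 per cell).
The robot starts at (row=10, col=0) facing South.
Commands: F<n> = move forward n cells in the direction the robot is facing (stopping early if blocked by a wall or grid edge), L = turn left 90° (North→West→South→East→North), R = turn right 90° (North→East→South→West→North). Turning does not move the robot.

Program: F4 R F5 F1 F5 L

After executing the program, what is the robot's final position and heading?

Answer: Final position: (row=13, col=0), facing South

Derivation:
Start: (row=10, col=0), facing South
  F4: move forward 3/4 (blocked), now at (row=13, col=0)
  R: turn right, now facing West
  F5: move forward 0/5 (blocked), now at (row=13, col=0)
  F1: move forward 0/1 (blocked), now at (row=13, col=0)
  F5: move forward 0/5 (blocked), now at (row=13, col=0)
  L: turn left, now facing South
Final: (row=13, col=0), facing South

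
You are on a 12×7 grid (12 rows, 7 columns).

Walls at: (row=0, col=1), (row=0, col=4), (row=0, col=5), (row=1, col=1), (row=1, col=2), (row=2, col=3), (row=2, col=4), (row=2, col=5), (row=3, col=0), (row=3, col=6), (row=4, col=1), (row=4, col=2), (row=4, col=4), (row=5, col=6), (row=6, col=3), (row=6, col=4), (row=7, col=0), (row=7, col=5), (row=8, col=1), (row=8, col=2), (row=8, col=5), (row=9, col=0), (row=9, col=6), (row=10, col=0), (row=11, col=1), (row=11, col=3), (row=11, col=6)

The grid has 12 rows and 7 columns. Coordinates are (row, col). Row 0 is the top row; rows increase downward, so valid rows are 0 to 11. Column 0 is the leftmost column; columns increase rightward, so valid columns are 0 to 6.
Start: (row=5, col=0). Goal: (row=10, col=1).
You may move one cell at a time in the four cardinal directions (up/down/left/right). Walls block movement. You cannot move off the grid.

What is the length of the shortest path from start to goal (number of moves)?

Answer: Shortest path length: 10

Derivation:
BFS from (row=5, col=0) until reaching (row=10, col=1):
  Distance 0: (row=5, col=0)
  Distance 1: (row=4, col=0), (row=5, col=1), (row=6, col=0)
  Distance 2: (row=5, col=2), (row=6, col=1)
  Distance 3: (row=5, col=3), (row=6, col=2), (row=7, col=1)
  Distance 4: (row=4, col=3), (row=5, col=4), (row=7, col=2)
  Distance 5: (row=3, col=3), (row=5, col=5), (row=7, col=3)
  Distance 6: (row=3, col=2), (row=3, col=4), (row=4, col=5), (row=6, col=5), (row=7, col=4), (row=8, col=3)
  Distance 7: (row=2, col=2), (row=3, col=1), (row=3, col=5), (row=4, col=6), (row=6, col=6), (row=8, col=4), (row=9, col=3)
  Distance 8: (row=2, col=1), (row=7, col=6), (row=9, col=2), (row=9, col=4), (row=10, col=3)
  Distance 9: (row=2, col=0), (row=8, col=6), (row=9, col=1), (row=9, col=5), (row=10, col=2), (row=10, col=4)
  Distance 10: (row=1, col=0), (row=10, col=1), (row=10, col=5), (row=11, col=2), (row=11, col=4)  <- goal reached here
One shortest path (10 moves): (row=5, col=0) -> (row=5, col=1) -> (row=5, col=2) -> (row=6, col=2) -> (row=7, col=2) -> (row=7, col=3) -> (row=8, col=3) -> (row=9, col=3) -> (row=9, col=2) -> (row=9, col=1) -> (row=10, col=1)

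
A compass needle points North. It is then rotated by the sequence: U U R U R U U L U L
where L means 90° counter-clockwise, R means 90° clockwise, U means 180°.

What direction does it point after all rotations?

Start: North
  U (U-turn (180°)) -> South
  U (U-turn (180°)) -> North
  R (right (90° clockwise)) -> East
  U (U-turn (180°)) -> West
  R (right (90° clockwise)) -> North
  U (U-turn (180°)) -> South
  U (U-turn (180°)) -> North
  L (left (90° counter-clockwise)) -> West
  U (U-turn (180°)) -> East
  L (left (90° counter-clockwise)) -> North
Final: North

Answer: Final heading: North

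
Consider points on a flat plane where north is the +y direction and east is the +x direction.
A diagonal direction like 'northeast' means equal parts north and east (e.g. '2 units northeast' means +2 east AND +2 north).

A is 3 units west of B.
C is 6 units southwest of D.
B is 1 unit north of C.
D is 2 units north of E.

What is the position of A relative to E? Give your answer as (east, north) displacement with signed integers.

Answer: A is at (east=-9, north=-3) relative to E.

Derivation:
Place E at the origin (east=0, north=0).
  D is 2 units north of E: delta (east=+0, north=+2); D at (east=0, north=2).
  C is 6 units southwest of D: delta (east=-6, north=-6); C at (east=-6, north=-4).
  B is 1 unit north of C: delta (east=+0, north=+1); B at (east=-6, north=-3).
  A is 3 units west of B: delta (east=-3, north=+0); A at (east=-9, north=-3).
Therefore A relative to E: (east=-9, north=-3).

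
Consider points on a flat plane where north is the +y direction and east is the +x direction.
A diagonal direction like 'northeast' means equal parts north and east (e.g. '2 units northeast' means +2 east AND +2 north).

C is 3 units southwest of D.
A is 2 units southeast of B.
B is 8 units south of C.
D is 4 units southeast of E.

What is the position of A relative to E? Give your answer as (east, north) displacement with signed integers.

Answer: A is at (east=3, north=-17) relative to E.

Derivation:
Place E at the origin (east=0, north=0).
  D is 4 units southeast of E: delta (east=+4, north=-4); D at (east=4, north=-4).
  C is 3 units southwest of D: delta (east=-3, north=-3); C at (east=1, north=-7).
  B is 8 units south of C: delta (east=+0, north=-8); B at (east=1, north=-15).
  A is 2 units southeast of B: delta (east=+2, north=-2); A at (east=3, north=-17).
Therefore A relative to E: (east=3, north=-17).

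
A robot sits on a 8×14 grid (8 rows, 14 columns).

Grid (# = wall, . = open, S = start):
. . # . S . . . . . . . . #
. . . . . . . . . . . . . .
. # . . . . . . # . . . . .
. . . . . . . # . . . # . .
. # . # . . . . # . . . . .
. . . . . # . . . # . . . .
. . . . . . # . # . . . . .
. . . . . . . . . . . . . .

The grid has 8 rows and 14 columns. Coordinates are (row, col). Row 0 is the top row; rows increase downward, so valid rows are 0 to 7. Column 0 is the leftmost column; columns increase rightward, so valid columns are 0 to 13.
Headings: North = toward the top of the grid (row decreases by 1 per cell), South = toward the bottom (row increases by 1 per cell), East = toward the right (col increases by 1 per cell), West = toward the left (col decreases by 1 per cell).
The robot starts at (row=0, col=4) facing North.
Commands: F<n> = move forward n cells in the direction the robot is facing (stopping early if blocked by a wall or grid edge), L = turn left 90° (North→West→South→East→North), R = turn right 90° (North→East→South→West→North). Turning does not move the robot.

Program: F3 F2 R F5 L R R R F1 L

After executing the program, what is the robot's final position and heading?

Answer: Final position: (row=0, col=8), facing South

Derivation:
Start: (row=0, col=4), facing North
  F3: move forward 0/3 (blocked), now at (row=0, col=4)
  F2: move forward 0/2 (blocked), now at (row=0, col=4)
  R: turn right, now facing East
  F5: move forward 5, now at (row=0, col=9)
  L: turn left, now facing North
  R: turn right, now facing East
  R: turn right, now facing South
  R: turn right, now facing West
  F1: move forward 1, now at (row=0, col=8)
  L: turn left, now facing South
Final: (row=0, col=8), facing South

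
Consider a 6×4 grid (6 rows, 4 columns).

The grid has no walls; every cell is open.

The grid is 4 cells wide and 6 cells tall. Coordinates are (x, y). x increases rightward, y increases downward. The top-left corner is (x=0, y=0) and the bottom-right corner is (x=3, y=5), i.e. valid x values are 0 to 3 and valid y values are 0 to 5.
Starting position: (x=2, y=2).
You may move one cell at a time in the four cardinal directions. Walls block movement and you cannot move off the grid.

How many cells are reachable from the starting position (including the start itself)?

BFS flood-fill from (x=2, y=2):
  Distance 0: (x=2, y=2)
  Distance 1: (x=2, y=1), (x=1, y=2), (x=3, y=2), (x=2, y=3)
  Distance 2: (x=2, y=0), (x=1, y=1), (x=3, y=1), (x=0, y=2), (x=1, y=3), (x=3, y=3), (x=2, y=4)
  Distance 3: (x=1, y=0), (x=3, y=0), (x=0, y=1), (x=0, y=3), (x=1, y=4), (x=3, y=4), (x=2, y=5)
  Distance 4: (x=0, y=0), (x=0, y=4), (x=1, y=5), (x=3, y=5)
  Distance 5: (x=0, y=5)
Total reachable: 24 (grid has 24 open cells total)

Answer: Reachable cells: 24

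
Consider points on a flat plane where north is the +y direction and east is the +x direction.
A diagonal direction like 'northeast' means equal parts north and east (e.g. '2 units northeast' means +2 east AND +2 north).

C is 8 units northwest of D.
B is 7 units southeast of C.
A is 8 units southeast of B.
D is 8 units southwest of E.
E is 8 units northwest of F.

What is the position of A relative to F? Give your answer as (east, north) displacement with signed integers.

Place F at the origin (east=0, north=0).
  E is 8 units northwest of F: delta (east=-8, north=+8); E at (east=-8, north=8).
  D is 8 units southwest of E: delta (east=-8, north=-8); D at (east=-16, north=0).
  C is 8 units northwest of D: delta (east=-8, north=+8); C at (east=-24, north=8).
  B is 7 units southeast of C: delta (east=+7, north=-7); B at (east=-17, north=1).
  A is 8 units southeast of B: delta (east=+8, north=-8); A at (east=-9, north=-7).
Therefore A relative to F: (east=-9, north=-7).

Answer: A is at (east=-9, north=-7) relative to F.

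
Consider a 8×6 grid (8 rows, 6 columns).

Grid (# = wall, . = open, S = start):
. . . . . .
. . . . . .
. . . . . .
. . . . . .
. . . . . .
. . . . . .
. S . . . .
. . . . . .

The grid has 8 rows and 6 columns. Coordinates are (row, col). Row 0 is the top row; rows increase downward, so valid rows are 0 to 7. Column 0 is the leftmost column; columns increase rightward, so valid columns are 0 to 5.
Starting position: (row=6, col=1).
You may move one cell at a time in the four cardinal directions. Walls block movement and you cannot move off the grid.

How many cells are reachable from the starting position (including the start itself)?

BFS flood-fill from (row=6, col=1):
  Distance 0: (row=6, col=1)
  Distance 1: (row=5, col=1), (row=6, col=0), (row=6, col=2), (row=7, col=1)
  Distance 2: (row=4, col=1), (row=5, col=0), (row=5, col=2), (row=6, col=3), (row=7, col=0), (row=7, col=2)
  Distance 3: (row=3, col=1), (row=4, col=0), (row=4, col=2), (row=5, col=3), (row=6, col=4), (row=7, col=3)
  Distance 4: (row=2, col=1), (row=3, col=0), (row=3, col=2), (row=4, col=3), (row=5, col=4), (row=6, col=5), (row=7, col=4)
  Distance 5: (row=1, col=1), (row=2, col=0), (row=2, col=2), (row=3, col=3), (row=4, col=4), (row=5, col=5), (row=7, col=5)
  Distance 6: (row=0, col=1), (row=1, col=0), (row=1, col=2), (row=2, col=3), (row=3, col=4), (row=4, col=5)
  Distance 7: (row=0, col=0), (row=0, col=2), (row=1, col=3), (row=2, col=4), (row=3, col=5)
  Distance 8: (row=0, col=3), (row=1, col=4), (row=2, col=5)
  Distance 9: (row=0, col=4), (row=1, col=5)
  Distance 10: (row=0, col=5)
Total reachable: 48 (grid has 48 open cells total)

Answer: Reachable cells: 48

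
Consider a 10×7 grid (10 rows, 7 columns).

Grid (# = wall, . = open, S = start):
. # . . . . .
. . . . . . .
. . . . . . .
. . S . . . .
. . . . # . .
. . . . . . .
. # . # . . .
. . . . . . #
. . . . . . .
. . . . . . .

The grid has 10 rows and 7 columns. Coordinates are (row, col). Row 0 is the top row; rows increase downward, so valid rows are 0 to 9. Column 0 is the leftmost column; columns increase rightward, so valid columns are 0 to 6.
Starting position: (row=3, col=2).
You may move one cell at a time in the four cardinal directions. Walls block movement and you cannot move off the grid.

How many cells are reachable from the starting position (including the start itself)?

BFS flood-fill from (row=3, col=2):
  Distance 0: (row=3, col=2)
  Distance 1: (row=2, col=2), (row=3, col=1), (row=3, col=3), (row=4, col=2)
  Distance 2: (row=1, col=2), (row=2, col=1), (row=2, col=3), (row=3, col=0), (row=3, col=4), (row=4, col=1), (row=4, col=3), (row=5, col=2)
  Distance 3: (row=0, col=2), (row=1, col=1), (row=1, col=3), (row=2, col=0), (row=2, col=4), (row=3, col=5), (row=4, col=0), (row=5, col=1), (row=5, col=3), (row=6, col=2)
  Distance 4: (row=0, col=3), (row=1, col=0), (row=1, col=4), (row=2, col=5), (row=3, col=6), (row=4, col=5), (row=5, col=0), (row=5, col=4), (row=7, col=2)
  Distance 5: (row=0, col=0), (row=0, col=4), (row=1, col=5), (row=2, col=6), (row=4, col=6), (row=5, col=5), (row=6, col=0), (row=6, col=4), (row=7, col=1), (row=7, col=3), (row=8, col=2)
  Distance 6: (row=0, col=5), (row=1, col=6), (row=5, col=6), (row=6, col=5), (row=7, col=0), (row=7, col=4), (row=8, col=1), (row=8, col=3), (row=9, col=2)
  Distance 7: (row=0, col=6), (row=6, col=6), (row=7, col=5), (row=8, col=0), (row=8, col=4), (row=9, col=1), (row=9, col=3)
  Distance 8: (row=8, col=5), (row=9, col=0), (row=9, col=4)
  Distance 9: (row=8, col=6), (row=9, col=5)
  Distance 10: (row=9, col=6)
Total reachable: 65 (grid has 65 open cells total)

Answer: Reachable cells: 65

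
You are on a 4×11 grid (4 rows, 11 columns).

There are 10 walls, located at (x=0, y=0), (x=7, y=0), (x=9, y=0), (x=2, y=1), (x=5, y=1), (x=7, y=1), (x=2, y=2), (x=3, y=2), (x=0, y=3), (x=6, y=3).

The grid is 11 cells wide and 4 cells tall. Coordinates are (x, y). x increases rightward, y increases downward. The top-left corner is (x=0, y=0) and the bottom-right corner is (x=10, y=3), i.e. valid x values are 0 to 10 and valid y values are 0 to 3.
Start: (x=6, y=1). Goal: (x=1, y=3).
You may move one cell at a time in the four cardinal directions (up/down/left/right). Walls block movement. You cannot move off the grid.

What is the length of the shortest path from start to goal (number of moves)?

Answer: Shortest path length: 7

Derivation:
BFS from (x=6, y=1) until reaching (x=1, y=3):
  Distance 0: (x=6, y=1)
  Distance 1: (x=6, y=0), (x=6, y=2)
  Distance 2: (x=5, y=0), (x=5, y=2), (x=7, y=2)
  Distance 3: (x=4, y=0), (x=4, y=2), (x=8, y=2), (x=5, y=3), (x=7, y=3)
  Distance 4: (x=3, y=0), (x=4, y=1), (x=8, y=1), (x=9, y=2), (x=4, y=3), (x=8, y=3)
  Distance 5: (x=2, y=0), (x=8, y=0), (x=3, y=1), (x=9, y=1), (x=10, y=2), (x=3, y=3), (x=9, y=3)
  Distance 6: (x=1, y=0), (x=10, y=1), (x=2, y=3), (x=10, y=3)
  Distance 7: (x=10, y=0), (x=1, y=1), (x=1, y=3)  <- goal reached here
One shortest path (7 moves): (x=6, y=1) -> (x=6, y=2) -> (x=5, y=2) -> (x=4, y=2) -> (x=4, y=3) -> (x=3, y=3) -> (x=2, y=3) -> (x=1, y=3)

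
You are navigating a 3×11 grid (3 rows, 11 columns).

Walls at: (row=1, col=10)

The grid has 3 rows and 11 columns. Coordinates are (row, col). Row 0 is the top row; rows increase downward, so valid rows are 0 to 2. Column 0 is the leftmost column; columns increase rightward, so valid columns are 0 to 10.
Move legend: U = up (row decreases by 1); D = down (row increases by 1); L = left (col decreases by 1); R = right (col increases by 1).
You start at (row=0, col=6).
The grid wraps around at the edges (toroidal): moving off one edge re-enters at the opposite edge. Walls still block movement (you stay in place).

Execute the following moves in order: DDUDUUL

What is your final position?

Answer: Final position: (row=0, col=5)

Derivation:
Start: (row=0, col=6)
  D (down): (row=0, col=6) -> (row=1, col=6)
  D (down): (row=1, col=6) -> (row=2, col=6)
  U (up): (row=2, col=6) -> (row=1, col=6)
  D (down): (row=1, col=6) -> (row=2, col=6)
  U (up): (row=2, col=6) -> (row=1, col=6)
  U (up): (row=1, col=6) -> (row=0, col=6)
  L (left): (row=0, col=6) -> (row=0, col=5)
Final: (row=0, col=5)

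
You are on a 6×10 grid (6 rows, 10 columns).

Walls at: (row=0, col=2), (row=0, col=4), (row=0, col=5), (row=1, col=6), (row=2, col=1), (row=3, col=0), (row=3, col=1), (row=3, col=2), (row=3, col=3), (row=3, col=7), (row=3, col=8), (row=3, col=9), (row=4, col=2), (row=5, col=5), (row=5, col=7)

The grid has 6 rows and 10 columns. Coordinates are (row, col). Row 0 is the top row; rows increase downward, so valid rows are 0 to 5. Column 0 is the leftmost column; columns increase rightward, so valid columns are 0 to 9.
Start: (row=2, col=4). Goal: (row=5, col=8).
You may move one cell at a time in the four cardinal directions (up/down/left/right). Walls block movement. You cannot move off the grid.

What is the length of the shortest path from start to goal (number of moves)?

Answer: Shortest path length: 7

Derivation:
BFS from (row=2, col=4) until reaching (row=5, col=8):
  Distance 0: (row=2, col=4)
  Distance 1: (row=1, col=4), (row=2, col=3), (row=2, col=5), (row=3, col=4)
  Distance 2: (row=1, col=3), (row=1, col=5), (row=2, col=2), (row=2, col=6), (row=3, col=5), (row=4, col=4)
  Distance 3: (row=0, col=3), (row=1, col=2), (row=2, col=7), (row=3, col=6), (row=4, col=3), (row=4, col=5), (row=5, col=4)
  Distance 4: (row=1, col=1), (row=1, col=7), (row=2, col=8), (row=4, col=6), (row=5, col=3)
  Distance 5: (row=0, col=1), (row=0, col=7), (row=1, col=0), (row=1, col=8), (row=2, col=9), (row=4, col=7), (row=5, col=2), (row=5, col=6)
  Distance 6: (row=0, col=0), (row=0, col=6), (row=0, col=8), (row=1, col=9), (row=2, col=0), (row=4, col=8), (row=5, col=1)
  Distance 7: (row=0, col=9), (row=4, col=1), (row=4, col=9), (row=5, col=0), (row=5, col=8)  <- goal reached here
One shortest path (7 moves): (row=2, col=4) -> (row=2, col=5) -> (row=2, col=6) -> (row=3, col=6) -> (row=4, col=6) -> (row=4, col=7) -> (row=4, col=8) -> (row=5, col=8)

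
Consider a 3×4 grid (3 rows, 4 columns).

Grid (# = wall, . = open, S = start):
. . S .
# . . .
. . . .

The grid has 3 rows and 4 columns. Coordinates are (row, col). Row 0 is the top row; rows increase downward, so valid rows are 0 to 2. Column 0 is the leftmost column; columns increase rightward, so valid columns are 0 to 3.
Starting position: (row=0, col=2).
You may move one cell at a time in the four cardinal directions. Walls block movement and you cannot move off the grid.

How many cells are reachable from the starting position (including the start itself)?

Answer: Reachable cells: 11

Derivation:
BFS flood-fill from (row=0, col=2):
  Distance 0: (row=0, col=2)
  Distance 1: (row=0, col=1), (row=0, col=3), (row=1, col=2)
  Distance 2: (row=0, col=0), (row=1, col=1), (row=1, col=3), (row=2, col=2)
  Distance 3: (row=2, col=1), (row=2, col=3)
  Distance 4: (row=2, col=0)
Total reachable: 11 (grid has 11 open cells total)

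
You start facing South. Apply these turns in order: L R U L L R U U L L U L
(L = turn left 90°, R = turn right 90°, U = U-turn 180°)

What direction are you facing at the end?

Start: South
  L (left (90° counter-clockwise)) -> East
  R (right (90° clockwise)) -> South
  U (U-turn (180°)) -> North
  L (left (90° counter-clockwise)) -> West
  L (left (90° counter-clockwise)) -> South
  R (right (90° clockwise)) -> West
  U (U-turn (180°)) -> East
  U (U-turn (180°)) -> West
  L (left (90° counter-clockwise)) -> South
  L (left (90° counter-clockwise)) -> East
  U (U-turn (180°)) -> West
  L (left (90° counter-clockwise)) -> South
Final: South

Answer: Final heading: South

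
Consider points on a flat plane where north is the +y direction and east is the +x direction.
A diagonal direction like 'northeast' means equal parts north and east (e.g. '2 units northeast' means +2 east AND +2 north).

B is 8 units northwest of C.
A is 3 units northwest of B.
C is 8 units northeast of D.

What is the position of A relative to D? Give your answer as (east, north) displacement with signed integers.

Answer: A is at (east=-3, north=19) relative to D.

Derivation:
Place D at the origin (east=0, north=0).
  C is 8 units northeast of D: delta (east=+8, north=+8); C at (east=8, north=8).
  B is 8 units northwest of C: delta (east=-8, north=+8); B at (east=0, north=16).
  A is 3 units northwest of B: delta (east=-3, north=+3); A at (east=-3, north=19).
Therefore A relative to D: (east=-3, north=19).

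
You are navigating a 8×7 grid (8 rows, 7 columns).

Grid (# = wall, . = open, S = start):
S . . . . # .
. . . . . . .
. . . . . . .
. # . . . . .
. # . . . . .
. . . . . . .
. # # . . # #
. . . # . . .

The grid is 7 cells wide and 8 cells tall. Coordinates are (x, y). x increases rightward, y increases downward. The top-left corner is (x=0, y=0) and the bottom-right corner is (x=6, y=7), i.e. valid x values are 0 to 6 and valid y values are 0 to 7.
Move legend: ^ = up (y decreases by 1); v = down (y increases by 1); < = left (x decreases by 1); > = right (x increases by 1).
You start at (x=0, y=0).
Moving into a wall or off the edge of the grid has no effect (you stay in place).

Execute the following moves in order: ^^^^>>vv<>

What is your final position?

Answer: Final position: (x=2, y=2)

Derivation:
Start: (x=0, y=0)
  [×4]^ (up): blocked, stay at (x=0, y=0)
  > (right): (x=0, y=0) -> (x=1, y=0)
  > (right): (x=1, y=0) -> (x=2, y=0)
  v (down): (x=2, y=0) -> (x=2, y=1)
  v (down): (x=2, y=1) -> (x=2, y=2)
  < (left): (x=2, y=2) -> (x=1, y=2)
  > (right): (x=1, y=2) -> (x=2, y=2)
Final: (x=2, y=2)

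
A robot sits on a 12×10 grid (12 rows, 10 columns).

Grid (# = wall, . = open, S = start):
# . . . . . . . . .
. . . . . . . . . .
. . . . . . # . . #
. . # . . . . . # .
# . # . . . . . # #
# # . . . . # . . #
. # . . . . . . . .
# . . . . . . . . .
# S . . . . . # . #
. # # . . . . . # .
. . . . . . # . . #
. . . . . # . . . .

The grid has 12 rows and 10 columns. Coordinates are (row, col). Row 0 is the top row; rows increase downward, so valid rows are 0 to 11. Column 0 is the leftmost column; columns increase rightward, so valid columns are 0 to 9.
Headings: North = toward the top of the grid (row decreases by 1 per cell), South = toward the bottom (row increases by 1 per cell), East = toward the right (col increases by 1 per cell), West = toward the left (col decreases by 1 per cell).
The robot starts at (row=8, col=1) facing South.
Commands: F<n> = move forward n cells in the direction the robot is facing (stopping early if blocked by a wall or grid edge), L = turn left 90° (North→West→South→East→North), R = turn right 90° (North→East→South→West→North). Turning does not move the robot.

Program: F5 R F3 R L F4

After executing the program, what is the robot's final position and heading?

Answer: Final position: (row=8, col=1), facing West

Derivation:
Start: (row=8, col=1), facing South
  F5: move forward 0/5 (blocked), now at (row=8, col=1)
  R: turn right, now facing West
  F3: move forward 0/3 (blocked), now at (row=8, col=1)
  R: turn right, now facing North
  L: turn left, now facing West
  F4: move forward 0/4 (blocked), now at (row=8, col=1)
Final: (row=8, col=1), facing West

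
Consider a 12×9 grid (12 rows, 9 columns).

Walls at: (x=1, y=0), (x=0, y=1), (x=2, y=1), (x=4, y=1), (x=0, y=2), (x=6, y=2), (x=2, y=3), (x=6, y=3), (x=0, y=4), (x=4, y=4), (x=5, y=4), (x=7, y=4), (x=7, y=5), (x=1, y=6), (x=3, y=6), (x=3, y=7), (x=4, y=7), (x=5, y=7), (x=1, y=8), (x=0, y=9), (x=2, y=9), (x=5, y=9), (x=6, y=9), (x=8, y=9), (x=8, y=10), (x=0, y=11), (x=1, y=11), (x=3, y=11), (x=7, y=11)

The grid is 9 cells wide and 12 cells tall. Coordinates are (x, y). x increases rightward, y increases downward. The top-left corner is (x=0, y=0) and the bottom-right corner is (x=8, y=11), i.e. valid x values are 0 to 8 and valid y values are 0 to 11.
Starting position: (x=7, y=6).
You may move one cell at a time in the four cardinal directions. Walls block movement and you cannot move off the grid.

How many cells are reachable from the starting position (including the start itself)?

Answer: Reachable cells: 77

Derivation:
BFS flood-fill from (x=7, y=6):
  Distance 0: (x=7, y=6)
  Distance 1: (x=6, y=6), (x=8, y=6), (x=7, y=7)
  Distance 2: (x=6, y=5), (x=8, y=5), (x=5, y=6), (x=6, y=7), (x=8, y=7), (x=7, y=8)
  Distance 3: (x=6, y=4), (x=8, y=4), (x=5, y=5), (x=4, y=6), (x=6, y=8), (x=8, y=8), (x=7, y=9)
  Distance 4: (x=8, y=3), (x=4, y=5), (x=5, y=8), (x=7, y=10)
  Distance 5: (x=8, y=2), (x=7, y=3), (x=3, y=5), (x=4, y=8), (x=6, y=10)
  Distance 6: (x=8, y=1), (x=7, y=2), (x=3, y=4), (x=2, y=5), (x=3, y=8), (x=4, y=9), (x=5, y=10), (x=6, y=11)
  Distance 7: (x=8, y=0), (x=7, y=1), (x=3, y=3), (x=2, y=4), (x=1, y=5), (x=2, y=6), (x=2, y=8), (x=3, y=9), (x=4, y=10), (x=5, y=11)
  Distance 8: (x=7, y=0), (x=6, y=1), (x=3, y=2), (x=4, y=3), (x=1, y=4), (x=0, y=5), (x=2, y=7), (x=3, y=10), (x=4, y=11)
  Distance 9: (x=6, y=0), (x=3, y=1), (x=5, y=1), (x=2, y=2), (x=4, y=2), (x=1, y=3), (x=5, y=3), (x=0, y=6), (x=1, y=7), (x=2, y=10)
  Distance 10: (x=3, y=0), (x=5, y=0), (x=1, y=2), (x=5, y=2), (x=0, y=3), (x=0, y=7), (x=1, y=10), (x=2, y=11)
  Distance 11: (x=2, y=0), (x=4, y=0), (x=1, y=1), (x=0, y=8), (x=1, y=9), (x=0, y=10)
Total reachable: 77 (grid has 79 open cells total)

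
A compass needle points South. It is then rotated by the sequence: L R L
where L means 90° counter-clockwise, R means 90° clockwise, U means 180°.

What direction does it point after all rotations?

Start: South
  L (left (90° counter-clockwise)) -> East
  R (right (90° clockwise)) -> South
  L (left (90° counter-clockwise)) -> East
Final: East

Answer: Final heading: East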